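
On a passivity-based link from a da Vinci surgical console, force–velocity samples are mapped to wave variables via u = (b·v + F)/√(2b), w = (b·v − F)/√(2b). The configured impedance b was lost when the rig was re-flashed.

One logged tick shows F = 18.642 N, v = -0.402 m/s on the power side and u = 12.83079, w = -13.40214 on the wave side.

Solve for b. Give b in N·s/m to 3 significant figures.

b = 1.01 N·s/m

u + w = -0.57135;  u + w = √(2b)·v, so √(2b) = -0.57135/(-0.402) = 1.42127.
b = (√(2b))²/2 = 2.02000/2 = 1.01000.
(Check via u − w = 2F/√(2b): u − w = 26.23293, 2F/√(2b) = 26.23290.)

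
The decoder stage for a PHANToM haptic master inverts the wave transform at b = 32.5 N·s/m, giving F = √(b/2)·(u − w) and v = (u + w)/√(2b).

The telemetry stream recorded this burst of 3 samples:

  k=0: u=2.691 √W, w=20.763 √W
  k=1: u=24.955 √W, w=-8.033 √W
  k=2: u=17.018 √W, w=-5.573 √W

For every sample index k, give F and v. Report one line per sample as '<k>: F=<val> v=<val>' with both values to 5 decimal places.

k=0: u−w=-18.07200, u+w=23.45400; √(b/2)=4.03113, √(2b)=8.06226; F=4.03113×(-18.072)=-72.85056, v=23.45400/8.06226=2.90911
k=1: u−w=32.98800, u+w=16.92200; √(b/2)=4.03113, √(2b)=8.06226; F=4.03113×32.988=132.97888, v=16.92200/8.06226=2.09892
k=2: u−w=22.59100, u+w=11.44500; √(b/2)=4.03113, √(2b)=8.06226; F=4.03113×22.591=91.06723, v=11.44500/8.06226=1.41958

0: F=-72.85056 v=2.90911
1: F=132.97888 v=2.09892
2: F=91.06723 v=1.41958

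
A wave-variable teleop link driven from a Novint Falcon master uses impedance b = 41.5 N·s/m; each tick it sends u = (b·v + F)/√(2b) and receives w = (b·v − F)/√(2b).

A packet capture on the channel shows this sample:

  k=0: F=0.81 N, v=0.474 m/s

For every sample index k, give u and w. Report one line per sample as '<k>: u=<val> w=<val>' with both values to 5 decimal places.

0: u=2.24808 w=2.07026

k=0: b·v=41.5×0.474=19.67100; √(2b)=9.11043; u=(19.67100+0.81)/9.11043=2.24808, w=(19.67100−0.81)/9.11043=2.07026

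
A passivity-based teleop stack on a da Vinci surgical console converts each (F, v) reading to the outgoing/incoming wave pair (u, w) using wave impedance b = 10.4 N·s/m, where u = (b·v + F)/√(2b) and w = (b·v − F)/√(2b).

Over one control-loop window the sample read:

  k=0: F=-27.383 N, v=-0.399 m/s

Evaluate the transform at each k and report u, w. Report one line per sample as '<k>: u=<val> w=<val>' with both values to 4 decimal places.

0: u=-6.9140 w=5.0943

k=0: b·v=10.4×(-0.399)=-4.1496; √(2b)=4.5607; u=(-4.1496+(-27.383))/4.5607=-6.9140, w=(-4.1496−(-27.383))/4.5607=5.0943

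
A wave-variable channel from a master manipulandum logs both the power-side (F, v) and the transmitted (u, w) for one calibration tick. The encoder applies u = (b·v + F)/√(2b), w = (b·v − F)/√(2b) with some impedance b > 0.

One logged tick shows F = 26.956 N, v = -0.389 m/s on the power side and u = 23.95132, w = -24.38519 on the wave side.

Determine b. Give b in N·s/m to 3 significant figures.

b = 0.622 N·s/m

u + w = -0.4339;  u + w = √(2b)·v, so √(2b) = -0.4339/(-0.389) = 1.1153.
b = (√(2b))²/2 = 1.2440/2 = 0.6220.
(Check via u − w = 2F/√(2b): u − w = 48.3365, 2F/√(2b) = 48.3365.)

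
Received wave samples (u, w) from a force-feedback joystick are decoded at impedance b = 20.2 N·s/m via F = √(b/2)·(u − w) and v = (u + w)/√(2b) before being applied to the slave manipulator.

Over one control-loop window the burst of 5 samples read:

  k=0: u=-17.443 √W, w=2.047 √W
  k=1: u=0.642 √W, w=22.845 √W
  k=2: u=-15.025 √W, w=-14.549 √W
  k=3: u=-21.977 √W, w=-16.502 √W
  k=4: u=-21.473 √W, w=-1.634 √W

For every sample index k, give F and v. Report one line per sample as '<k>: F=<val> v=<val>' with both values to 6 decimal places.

0: F=-61.940189 v=-2.422240
1: F=-70.562238 v=3.695191
2: F=-1.512752 v=-4.652854
3: F=-17.399822 v=-6.053870
4: F=-63.049328 v=-3.635406

k=0: u−w=-19.490000, u+w=-15.396000; √(b/2)=3.178050, √(2b)=6.356099; F=3.178050×(-19.49)=-61.940189, v=-15.396000/6.356099=-2.422240
k=1: u−w=-22.203000, u+w=23.487000; √(b/2)=3.178050, √(2b)=6.356099; F=3.178050×(-22.203)=-70.562238, v=23.487000/6.356099=3.695191
k=2: u−w=-0.476000, u+w=-29.574000; √(b/2)=3.178050, √(2b)=6.356099; F=3.178050×(-0.476)=-1.512752, v=-29.574000/6.356099=-4.652854
k=3: u−w=-5.475000, u+w=-38.479000; √(b/2)=3.178050, √(2b)=6.356099; F=3.178050×(-5.475)=-17.399822, v=-38.479000/6.356099=-6.053870
k=4: u−w=-19.839000, u+w=-23.107000; √(b/2)=3.178050, √(2b)=6.356099; F=3.178050×(-19.839)=-63.049328, v=-23.107000/6.356099=-3.635406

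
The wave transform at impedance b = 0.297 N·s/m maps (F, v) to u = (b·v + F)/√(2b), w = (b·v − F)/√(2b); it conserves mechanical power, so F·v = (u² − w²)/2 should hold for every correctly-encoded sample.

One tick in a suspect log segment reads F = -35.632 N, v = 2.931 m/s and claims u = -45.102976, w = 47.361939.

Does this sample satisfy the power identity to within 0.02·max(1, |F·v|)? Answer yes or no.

F·v = (-35.632)×2.931 = -104.437392 W.
(u² − w²)/2 = (2034.278444 − 2243.153266)/2 = -104.437411 W.
|Δ| = 0.000019;  2% of max(1, |F·v|) = 2.088748.

yes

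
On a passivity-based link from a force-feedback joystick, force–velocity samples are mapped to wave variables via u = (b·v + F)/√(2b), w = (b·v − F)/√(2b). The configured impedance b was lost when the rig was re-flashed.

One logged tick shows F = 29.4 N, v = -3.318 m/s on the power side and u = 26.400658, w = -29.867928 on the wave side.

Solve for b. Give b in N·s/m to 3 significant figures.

b = 0.546 N·s/m

u + w = -3.467270;  u + w = √(2b)·v, so √(2b) = -3.467270/(-3.318) = 1.044988.
b = (√(2b))²/2 = 1.092000/2 = 0.546000.
(Check via u − w = 2F/√(2b): u − w = 56.268586, 2F/√(2b) = 56.268592.)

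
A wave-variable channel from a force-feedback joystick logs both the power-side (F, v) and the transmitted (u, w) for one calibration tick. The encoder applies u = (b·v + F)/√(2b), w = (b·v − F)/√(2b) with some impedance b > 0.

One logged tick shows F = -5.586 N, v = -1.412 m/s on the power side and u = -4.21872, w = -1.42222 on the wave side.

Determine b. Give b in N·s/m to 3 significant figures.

b = 7.98 N·s/m

u + w = -5.6409;  u + w = √(2b)·v, so √(2b) = -5.6409/(-1.412) = 3.9950.
b = (√(2b))²/2 = 15.9600/2 = 7.9800.
(Check via u − w = 2F/√(2b): u − w = -2.7965, 2F/√(2b) = -2.7965.)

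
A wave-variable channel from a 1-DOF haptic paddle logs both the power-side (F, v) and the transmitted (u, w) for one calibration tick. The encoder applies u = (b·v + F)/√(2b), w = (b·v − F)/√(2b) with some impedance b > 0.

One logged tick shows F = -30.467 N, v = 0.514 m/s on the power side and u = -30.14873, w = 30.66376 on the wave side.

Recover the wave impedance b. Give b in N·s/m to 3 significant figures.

u + w = 0.5150;  u + w = √(2b)·v, so √(2b) = 0.5150/0.514 = 1.0020.
b = (√(2b))²/2 = 1.0040/2 = 0.5020.
(Check via u − w = 2F/√(2b): u − w = -60.8125, 2F/√(2b) = -60.8121.)

b = 0.502 N·s/m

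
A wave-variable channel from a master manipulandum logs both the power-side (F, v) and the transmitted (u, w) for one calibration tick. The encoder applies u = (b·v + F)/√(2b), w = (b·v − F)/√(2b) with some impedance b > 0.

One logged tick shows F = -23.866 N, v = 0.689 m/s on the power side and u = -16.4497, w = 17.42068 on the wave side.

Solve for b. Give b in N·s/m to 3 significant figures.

u + w = 0.97098;  u + w = √(2b)·v, so √(2b) = 0.97098/0.689 = 1.40926.
b = (√(2b))²/2 = 1.98601/2 = 0.99301.
(Check via u − w = 2F/√(2b): u − w = -33.87038, 2F/√(2b) = -33.87026.)

b = 0.993 N·s/m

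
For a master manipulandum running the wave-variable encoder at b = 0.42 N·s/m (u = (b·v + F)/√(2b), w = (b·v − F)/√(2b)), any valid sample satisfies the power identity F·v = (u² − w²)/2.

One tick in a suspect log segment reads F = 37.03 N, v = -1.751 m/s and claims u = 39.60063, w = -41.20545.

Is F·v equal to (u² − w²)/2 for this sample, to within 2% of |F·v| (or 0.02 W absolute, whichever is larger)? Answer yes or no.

yes

F·v = 37.03×(-1.751) = -64.83953 W.
(u² − w²)/2 = (1568.20990 − 1697.88911)/2 = -64.83961 W.
|Δ| = 0.00008;  2% of max(1, |F·v|) = 1.29679.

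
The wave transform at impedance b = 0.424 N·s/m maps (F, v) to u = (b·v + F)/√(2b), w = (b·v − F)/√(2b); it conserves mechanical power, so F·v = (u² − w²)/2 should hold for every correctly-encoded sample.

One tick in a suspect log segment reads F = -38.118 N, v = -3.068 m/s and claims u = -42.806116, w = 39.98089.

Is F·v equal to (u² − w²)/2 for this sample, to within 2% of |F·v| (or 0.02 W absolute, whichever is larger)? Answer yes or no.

yes

F·v = (-38.118)×(-3.068) = 116.946024 W.
(u² − w²)/2 = (1832.363567 − 1598.471565)/2 = 116.946001 W.
|Δ| = 0.000023;  2% of max(1, |F·v|) = 2.338920.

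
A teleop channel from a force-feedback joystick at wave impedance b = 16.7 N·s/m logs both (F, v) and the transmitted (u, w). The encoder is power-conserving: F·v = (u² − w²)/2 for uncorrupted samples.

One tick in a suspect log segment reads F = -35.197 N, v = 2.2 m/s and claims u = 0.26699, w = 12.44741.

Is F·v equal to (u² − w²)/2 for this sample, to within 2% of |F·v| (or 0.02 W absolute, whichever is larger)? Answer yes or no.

yes

F·v = (-35.197)×2.2 = -77.43340 W.
(u² − w²)/2 = (0.07128 − 154.93802)/2 = -77.43337 W.
|Δ| = 0.00003;  2% of max(1, |F·v|) = 1.54867.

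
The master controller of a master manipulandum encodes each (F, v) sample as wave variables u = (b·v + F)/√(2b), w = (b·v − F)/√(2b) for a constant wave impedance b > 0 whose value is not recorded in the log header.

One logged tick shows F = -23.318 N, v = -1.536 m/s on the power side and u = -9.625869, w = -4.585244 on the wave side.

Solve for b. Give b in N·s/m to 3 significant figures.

u + w = -14.211113;  u + w = √(2b)·v, so √(2b) = -14.211113/(-1.536) = 9.252027.
b = (√(2b))²/2 = 85.599998/2 = 42.799999.
(Check via u − w = 2F/√(2b): u − w = -5.040625, 2F/√(2b) = -5.040625.)

b = 42.8 N·s/m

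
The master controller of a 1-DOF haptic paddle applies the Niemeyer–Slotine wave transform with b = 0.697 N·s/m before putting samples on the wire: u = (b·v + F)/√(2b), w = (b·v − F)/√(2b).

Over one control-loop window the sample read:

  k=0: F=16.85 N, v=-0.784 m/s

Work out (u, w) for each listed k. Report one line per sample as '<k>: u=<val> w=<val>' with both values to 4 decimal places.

0: u=13.8086 w=-14.7343

k=0: b·v=0.697×(-0.784)=-0.5464; √(2b)=1.1807; u=(-0.5464+16.85)/1.1807=13.8086, w=(-0.5464−16.85)/1.1807=-14.7343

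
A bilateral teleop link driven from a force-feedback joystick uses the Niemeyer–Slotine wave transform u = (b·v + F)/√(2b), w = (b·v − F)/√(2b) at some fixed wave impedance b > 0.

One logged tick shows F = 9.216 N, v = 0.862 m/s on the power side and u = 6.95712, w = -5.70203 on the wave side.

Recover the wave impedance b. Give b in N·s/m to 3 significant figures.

u + w = 1.25509;  u + w = √(2b)·v, so √(2b) = 1.25509/0.862 = 1.45602.
b = (√(2b))²/2 = 2.12000/2 = 1.06000.
(Check via u − w = 2F/√(2b): u − w = 12.65915, 2F/√(2b) = 12.65916.)

b = 1.06 N·s/m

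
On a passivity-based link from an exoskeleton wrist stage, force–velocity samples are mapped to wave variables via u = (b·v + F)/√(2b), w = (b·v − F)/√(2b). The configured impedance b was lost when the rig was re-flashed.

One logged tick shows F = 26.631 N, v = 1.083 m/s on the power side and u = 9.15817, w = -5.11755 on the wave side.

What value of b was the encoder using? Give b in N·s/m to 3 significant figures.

u + w = 4.0406;  u + w = √(2b)·v, so √(2b) = 4.0406/1.083 = 3.7310.
b = (√(2b))²/2 = 13.9200/2 = 6.9600.
(Check via u − w = 2F/√(2b): u − w = 14.2757, 2F/√(2b) = 14.2757.)

b = 6.96 N·s/m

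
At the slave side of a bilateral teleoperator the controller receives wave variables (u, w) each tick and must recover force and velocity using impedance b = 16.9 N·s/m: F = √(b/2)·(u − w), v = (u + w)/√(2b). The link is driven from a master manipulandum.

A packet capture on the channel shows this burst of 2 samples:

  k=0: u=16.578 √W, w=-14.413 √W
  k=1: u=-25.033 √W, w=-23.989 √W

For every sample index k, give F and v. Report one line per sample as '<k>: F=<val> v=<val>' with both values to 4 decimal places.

0: F=90.0874 v=0.3724
1: F=-3.0348 v=-8.4320

k=0: u−w=30.9910, u+w=2.1650; √(b/2)=2.9069, √(2b)=5.8138; F=2.9069×30.991=90.0874, v=2.1650/5.8138=0.3724
k=1: u−w=-1.0440, u+w=-49.0220; √(b/2)=2.9069, √(2b)=5.8138; F=2.9069×(-1.044)=-3.0348, v=-49.0220/5.8138=-8.4320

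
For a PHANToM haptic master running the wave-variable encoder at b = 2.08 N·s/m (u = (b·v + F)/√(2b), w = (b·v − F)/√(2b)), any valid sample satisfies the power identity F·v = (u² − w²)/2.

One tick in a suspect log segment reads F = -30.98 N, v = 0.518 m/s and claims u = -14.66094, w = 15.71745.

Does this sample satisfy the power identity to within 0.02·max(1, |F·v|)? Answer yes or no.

F·v = (-30.98)×0.518 = -16.0476 W.
(u² − w²)/2 = (214.9432 − 247.0382)/2 = -16.0475 W.
|Δ| = 0.0001;  2% of max(1, |F·v|) = 0.3210.

yes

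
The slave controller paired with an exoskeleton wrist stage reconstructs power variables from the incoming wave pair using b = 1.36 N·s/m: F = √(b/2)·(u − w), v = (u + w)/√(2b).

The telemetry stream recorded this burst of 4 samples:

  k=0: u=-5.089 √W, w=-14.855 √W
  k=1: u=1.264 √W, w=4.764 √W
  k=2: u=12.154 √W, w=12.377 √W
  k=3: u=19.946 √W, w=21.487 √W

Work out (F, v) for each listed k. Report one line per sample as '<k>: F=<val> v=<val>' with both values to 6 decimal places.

0: F=8.053250 v=-12.092826
1: F=-2.886174 v=3.655012
2: F=-0.183891 v=14.874104
3: F=-1.270741 v=25.122446

k=0: u−w=9.766000, u+w=-19.944000; √(b/2)=0.824621, √(2b)=1.649242; F=0.824621×9.766=8.053250, v=-19.944000/1.649242=-12.092826
k=1: u−w=-3.500000, u+w=6.028000; √(b/2)=0.824621, √(2b)=1.649242; F=0.824621×(-3.5)=-2.886174, v=6.028000/1.649242=3.655012
k=2: u−w=-0.223000, u+w=24.531000; √(b/2)=0.824621, √(2b)=1.649242; F=0.824621×(-0.223)=-0.183891, v=24.531000/1.649242=14.874104
k=3: u−w=-1.541000, u+w=41.433000; √(b/2)=0.824621, √(2b)=1.649242; F=0.824621×(-1.541)=-1.270741, v=41.433000/1.649242=25.122446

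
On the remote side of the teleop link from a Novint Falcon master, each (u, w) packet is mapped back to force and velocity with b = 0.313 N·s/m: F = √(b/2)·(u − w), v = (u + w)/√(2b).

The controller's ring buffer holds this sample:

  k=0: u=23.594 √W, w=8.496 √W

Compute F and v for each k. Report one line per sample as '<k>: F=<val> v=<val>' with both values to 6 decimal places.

k=0: u−w=15.098000, u+w=32.090000; √(b/2)=0.395601, √(2b)=0.791202; F=0.395601×15.098=5.972781, v=32.090000/0.791202=40.558562

0: F=5.972781 v=40.558562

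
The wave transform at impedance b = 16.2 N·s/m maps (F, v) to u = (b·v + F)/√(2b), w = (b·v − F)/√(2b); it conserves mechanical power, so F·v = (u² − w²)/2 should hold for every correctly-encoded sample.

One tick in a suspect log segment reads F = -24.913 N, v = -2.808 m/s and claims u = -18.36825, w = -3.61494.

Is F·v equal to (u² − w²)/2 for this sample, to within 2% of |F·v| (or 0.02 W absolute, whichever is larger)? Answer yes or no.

F·v = (-24.913)×(-2.808) = 69.95570 W.
(u² − w²)/2 = (337.39261 − 13.06779)/2 = 162.16241 W.
|Δ| = 92.20670;  2% of max(1, |F·v|) = 1.39911.

no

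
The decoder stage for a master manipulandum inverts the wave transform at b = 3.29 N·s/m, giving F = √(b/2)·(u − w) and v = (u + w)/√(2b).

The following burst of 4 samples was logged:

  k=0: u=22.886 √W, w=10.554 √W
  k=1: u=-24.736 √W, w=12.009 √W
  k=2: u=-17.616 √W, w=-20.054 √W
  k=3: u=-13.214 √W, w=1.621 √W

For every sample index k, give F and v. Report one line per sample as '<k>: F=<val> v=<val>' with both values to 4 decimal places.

k=0: u−w=12.3320, u+w=33.4400; √(b/2)=1.2826, √(2b)=2.5652; F=1.2826×12.332=15.8167, v=33.4400/2.5652=13.0363
k=1: u−w=-36.7450, u+w=-12.7270; √(b/2)=1.2826, √(2b)=2.5652; F=1.2826×(-36.745)=-47.1282, v=-12.7270/2.5652=-4.9615
k=2: u−w=2.4380, u+w=-37.6700; √(b/2)=1.2826, √(2b)=2.5652; F=1.2826×2.438=3.1269, v=-37.6700/2.5652=-14.6853
k=3: u−w=-14.8350, u+w=-11.5930; √(b/2)=1.2826, √(2b)=2.5652; F=1.2826×(-14.835)=-19.0270, v=-11.5930/2.5652=-4.5194

0: F=15.8167 v=13.0363
1: F=-47.1282 v=-4.9615
2: F=3.1269 v=-14.6853
3: F=-19.0270 v=-4.5194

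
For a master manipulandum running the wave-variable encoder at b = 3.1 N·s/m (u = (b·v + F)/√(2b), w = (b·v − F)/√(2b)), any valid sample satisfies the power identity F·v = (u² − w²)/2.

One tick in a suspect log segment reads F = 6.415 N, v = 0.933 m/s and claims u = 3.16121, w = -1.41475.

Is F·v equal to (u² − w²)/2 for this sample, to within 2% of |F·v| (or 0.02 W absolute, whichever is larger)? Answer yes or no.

F·v = 6.415×0.933 = 5.9852 W.
(u² − w²)/2 = (9.9932 − 2.0015)/2 = 3.9959 W.
|Δ| = 1.9893;  2% of max(1, |F·v|) = 0.1197.

no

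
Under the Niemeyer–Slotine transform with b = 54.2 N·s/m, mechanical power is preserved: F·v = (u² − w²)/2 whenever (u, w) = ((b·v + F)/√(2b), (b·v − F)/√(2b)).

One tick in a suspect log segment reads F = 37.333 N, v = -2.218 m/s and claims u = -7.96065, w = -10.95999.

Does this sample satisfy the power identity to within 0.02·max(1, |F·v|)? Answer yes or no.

F·v = 37.333×(-2.218) = -82.80459 W.
(u² − w²)/2 = (63.37195 − 120.12138)/2 = -28.37472 W.
|Δ| = 54.42988;  2% of max(1, |F·v|) = 1.65609.

no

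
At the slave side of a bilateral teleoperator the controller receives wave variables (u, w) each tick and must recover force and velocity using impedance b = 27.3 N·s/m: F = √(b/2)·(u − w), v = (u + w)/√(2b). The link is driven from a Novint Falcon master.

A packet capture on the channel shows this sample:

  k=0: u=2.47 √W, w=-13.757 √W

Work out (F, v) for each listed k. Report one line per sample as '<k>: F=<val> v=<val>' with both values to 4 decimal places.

0: F=59.9521 v=-1.5275

k=0: u−w=16.2270, u+w=-11.2870; √(b/2)=3.6946, √(2b)=7.3892; F=3.6946×16.227=59.9521, v=-11.2870/7.3892=-1.5275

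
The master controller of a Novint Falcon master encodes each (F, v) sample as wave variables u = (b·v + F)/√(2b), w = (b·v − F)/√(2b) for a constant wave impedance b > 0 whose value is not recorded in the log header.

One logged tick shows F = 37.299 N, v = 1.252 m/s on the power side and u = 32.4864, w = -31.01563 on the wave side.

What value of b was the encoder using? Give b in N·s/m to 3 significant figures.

u + w = 1.4708;  u + w = √(2b)·v, so √(2b) = 1.4708/1.252 = 1.1747.
b = (√(2b))²/2 = 1.3800/2 = 0.6900.
(Check via u − w = 2F/√(2b): u − w = 63.5020, 2F/√(2b) = 63.5019.)

b = 0.69 N·s/m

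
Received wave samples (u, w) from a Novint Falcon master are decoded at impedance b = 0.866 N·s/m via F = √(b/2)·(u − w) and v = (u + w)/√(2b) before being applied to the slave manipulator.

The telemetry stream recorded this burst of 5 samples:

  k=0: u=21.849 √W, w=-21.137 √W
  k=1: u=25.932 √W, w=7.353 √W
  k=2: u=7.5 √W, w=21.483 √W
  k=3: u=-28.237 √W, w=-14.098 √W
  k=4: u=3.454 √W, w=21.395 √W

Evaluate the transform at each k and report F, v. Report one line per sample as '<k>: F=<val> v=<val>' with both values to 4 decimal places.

k=0: u−w=42.9860, u+w=0.7120; √(b/2)=0.6580, √(2b)=1.3161; F=0.6580×42.986=28.2860, v=0.7120/1.3161=0.5410
k=1: u−w=18.5790, u+w=33.2850; √(b/2)=0.6580, √(2b)=1.3161; F=0.6580×18.579=12.2255, v=33.2850/1.3161=25.2915
k=2: u−w=-13.9830, u+w=28.9830; √(b/2)=0.6580, √(2b)=1.3161; F=0.6580×(-13.983)=-9.2012, v=28.9830/1.3161=22.0226
k=3: u−w=-14.1390, u+w=-42.3350; √(b/2)=0.6580, √(2b)=1.3161; F=0.6580×(-14.139)=-9.3038, v=-42.3350/1.3161=-32.1681
k=4: u−w=-17.9410, u+w=24.8490; √(b/2)=0.6580, √(2b)=1.3161; F=0.6580×(-17.941)=-11.8057, v=24.8490/1.3161=18.8814

0: F=28.2860 v=0.5410
1: F=12.2255 v=25.2915
2: F=-9.2012 v=22.0226
3: F=-9.3038 v=-32.1681
4: F=-11.8057 v=18.8814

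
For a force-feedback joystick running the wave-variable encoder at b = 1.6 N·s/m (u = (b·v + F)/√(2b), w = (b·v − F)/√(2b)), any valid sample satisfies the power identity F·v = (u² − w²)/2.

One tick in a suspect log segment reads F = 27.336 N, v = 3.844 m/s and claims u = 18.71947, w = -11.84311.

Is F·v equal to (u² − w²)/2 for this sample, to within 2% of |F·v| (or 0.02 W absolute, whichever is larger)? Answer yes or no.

yes

F·v = 27.336×3.844 = 105.07958 W.
(u² − w²)/2 = (350.41856 − 140.25925)/2 = 105.07965 W.
|Δ| = 0.00007;  2% of max(1, |F·v|) = 2.10159.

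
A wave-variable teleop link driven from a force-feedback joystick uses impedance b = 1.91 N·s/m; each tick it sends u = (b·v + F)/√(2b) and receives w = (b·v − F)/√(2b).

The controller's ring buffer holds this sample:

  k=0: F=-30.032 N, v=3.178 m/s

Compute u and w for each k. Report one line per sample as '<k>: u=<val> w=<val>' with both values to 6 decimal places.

0: u=-12.260036 w=18.471380

k=0: b·v=1.91×3.178=6.069980; √(2b)=1.954482; u=(6.069980+(-30.032))/1.954482=-12.260036, w=(6.069980−(-30.032))/1.954482=18.471380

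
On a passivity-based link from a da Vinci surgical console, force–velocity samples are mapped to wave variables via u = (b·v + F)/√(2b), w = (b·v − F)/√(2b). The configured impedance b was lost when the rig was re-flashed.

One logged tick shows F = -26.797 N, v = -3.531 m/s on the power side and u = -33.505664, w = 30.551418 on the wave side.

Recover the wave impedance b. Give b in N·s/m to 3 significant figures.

u + w = -2.954246;  u + w = √(2b)·v, so √(2b) = -2.954246/(-3.531) = 0.836660.
b = (√(2b))²/2 = 0.700000/2 = 0.350000.
(Check via u − w = 2F/√(2b): u − w = -64.057082, 2F/√(2b) = -64.057094.)

b = 0.35 N·s/m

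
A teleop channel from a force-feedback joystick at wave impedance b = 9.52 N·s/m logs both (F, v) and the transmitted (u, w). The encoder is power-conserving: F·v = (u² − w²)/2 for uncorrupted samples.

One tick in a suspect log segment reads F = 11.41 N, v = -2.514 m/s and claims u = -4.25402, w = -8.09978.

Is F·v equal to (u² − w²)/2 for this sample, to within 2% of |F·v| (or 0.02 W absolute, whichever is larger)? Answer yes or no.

no

F·v = 11.41×(-2.514) = -28.6847 W.
(u² − w²)/2 = (18.0967 − 65.6064)/2 = -23.7549 W.
|Δ| = 4.9299;  2% of max(1, |F·v|) = 0.5737.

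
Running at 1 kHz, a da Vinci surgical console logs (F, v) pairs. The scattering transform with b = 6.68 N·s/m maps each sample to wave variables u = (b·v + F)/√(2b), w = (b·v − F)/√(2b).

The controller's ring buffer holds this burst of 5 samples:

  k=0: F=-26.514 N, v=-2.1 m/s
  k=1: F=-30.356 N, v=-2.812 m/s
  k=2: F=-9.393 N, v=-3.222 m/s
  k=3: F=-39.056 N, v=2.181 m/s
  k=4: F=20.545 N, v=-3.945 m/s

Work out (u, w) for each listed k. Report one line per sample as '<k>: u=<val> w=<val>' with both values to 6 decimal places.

k=0: b·v=6.68×(-2.1)=-14.028000; √(2b)=3.655133; u=(-14.028000+(-26.514))/3.655133=-11.091798, w=(-14.028000−(-26.514))/3.655133=3.416018
k=1: b·v=6.68×(-2.812)=-18.784160; √(2b)=3.655133; u=(-18.784160+(-30.356))/3.655133=-13.444150, w=(-18.784160−(-30.356))/3.655133=3.165915
k=2: b·v=6.68×(-3.222)=-21.522960; √(2b)=3.655133; u=(-21.522960+(-9.393))/3.655133=-8.458230, w=(-21.522960−(-9.393))/3.655133=-3.318609
k=3: b·v=6.68×2.181=14.569080; √(2b)=3.655133; u=(14.569080+(-39.056))/3.655133=-6.699323, w=(14.569080−(-39.056))/3.655133=14.671169
k=4: b·v=6.68×(-3.945)=-26.352600; √(2b)=3.655133; u=(-26.352600+20.545)/3.655133=-1.588889, w=(-26.352600−20.545)/3.655133=-12.830613

0: u=-11.091798 w=3.416018
1: u=-13.444150 w=3.165915
2: u=-8.458230 w=-3.318609
3: u=-6.699323 w=14.671169
4: u=-1.588889 w=-12.830613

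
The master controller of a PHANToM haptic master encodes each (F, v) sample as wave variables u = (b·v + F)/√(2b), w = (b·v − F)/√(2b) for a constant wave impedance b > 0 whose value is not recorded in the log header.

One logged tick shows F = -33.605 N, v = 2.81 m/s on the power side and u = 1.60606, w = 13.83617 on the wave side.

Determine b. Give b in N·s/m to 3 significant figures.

u + w = 15.44223;  u + w = √(2b)·v, so √(2b) = 15.44223/2.81 = 5.49546.
b = (√(2b))²/2 = 30.20003/2 = 15.10002.
(Check via u − w = 2F/√(2b): u − w = -12.23011, 2F/√(2b) = -12.23011.)

b = 15.1 N·s/m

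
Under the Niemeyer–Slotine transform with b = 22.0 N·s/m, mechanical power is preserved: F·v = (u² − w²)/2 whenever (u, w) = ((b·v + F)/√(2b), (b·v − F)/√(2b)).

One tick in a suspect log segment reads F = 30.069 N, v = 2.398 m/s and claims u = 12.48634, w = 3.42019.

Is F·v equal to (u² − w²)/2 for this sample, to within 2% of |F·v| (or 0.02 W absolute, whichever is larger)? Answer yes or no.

yes

F·v = 30.069×2.398 = 72.10546 W.
(u² − w²)/2 = (155.90869 − 11.69770)/2 = 72.10549 W.
|Δ| = 0.00003;  2% of max(1, |F·v|) = 1.44211.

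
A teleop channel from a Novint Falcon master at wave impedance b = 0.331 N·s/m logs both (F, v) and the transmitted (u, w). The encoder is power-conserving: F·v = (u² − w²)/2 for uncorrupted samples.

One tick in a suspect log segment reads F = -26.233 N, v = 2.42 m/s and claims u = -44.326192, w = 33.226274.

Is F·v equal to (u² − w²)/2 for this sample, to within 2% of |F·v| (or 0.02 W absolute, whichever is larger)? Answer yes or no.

F·v = (-26.233)×2.42 = -63.483860 W.
(u² − w²)/2 = (1964.811297 − 1103.985284)/2 = 430.413007 W.
|Δ| = 493.896867;  2% of max(1, |F·v|) = 1.269677.

no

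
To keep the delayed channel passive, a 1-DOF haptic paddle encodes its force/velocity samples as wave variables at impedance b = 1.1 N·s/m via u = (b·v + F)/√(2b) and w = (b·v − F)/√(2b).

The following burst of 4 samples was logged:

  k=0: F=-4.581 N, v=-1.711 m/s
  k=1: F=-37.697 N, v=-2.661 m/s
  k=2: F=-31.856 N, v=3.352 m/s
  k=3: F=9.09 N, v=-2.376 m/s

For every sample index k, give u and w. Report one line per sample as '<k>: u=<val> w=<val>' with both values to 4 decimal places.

0: u=-4.3574 w=1.8196
1: u=-27.3888 w=23.4419
2: u=-18.9914 w=23.9632
3: u=4.3664 w=-7.8906

k=0: b·v=1.1×(-1.711)=-1.8821; √(2b)=1.4832; u=(-1.8821+(-4.581))/1.4832=-4.3574, w=(-1.8821−(-4.581))/1.4832=1.8196
k=1: b·v=1.1×(-2.661)=-2.9271; √(2b)=1.4832; u=(-2.9271+(-37.697))/1.4832=-27.3888, w=(-2.9271−(-37.697))/1.4832=23.4419
k=2: b·v=1.1×3.352=3.6872; √(2b)=1.4832; u=(3.6872+(-31.856))/1.4832=-18.9914, w=(3.6872−(-31.856))/1.4832=23.9632
k=3: b·v=1.1×(-2.376)=-2.6136; √(2b)=1.4832; u=(-2.6136+9.09)/1.4832=4.3664, w=(-2.6136−9.09)/1.4832=-7.8906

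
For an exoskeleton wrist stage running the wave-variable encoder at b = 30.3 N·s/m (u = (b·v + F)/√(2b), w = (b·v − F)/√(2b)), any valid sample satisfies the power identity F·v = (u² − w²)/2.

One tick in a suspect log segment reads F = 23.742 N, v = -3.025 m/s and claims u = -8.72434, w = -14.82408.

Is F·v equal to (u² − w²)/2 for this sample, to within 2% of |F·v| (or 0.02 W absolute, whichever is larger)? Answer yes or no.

yes

F·v = 23.742×(-3.025) = -71.81955 W.
(u² − w²)/2 = (76.11411 − 219.75335)/2 = -71.81962 W.
|Δ| = 0.00007;  2% of max(1, |F·v|) = 1.43639.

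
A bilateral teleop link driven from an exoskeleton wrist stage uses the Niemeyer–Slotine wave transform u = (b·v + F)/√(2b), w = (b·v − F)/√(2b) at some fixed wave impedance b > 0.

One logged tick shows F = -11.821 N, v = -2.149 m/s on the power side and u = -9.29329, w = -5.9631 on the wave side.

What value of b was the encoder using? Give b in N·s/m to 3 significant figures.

u + w = -15.2564;  u + w = √(2b)·v, so √(2b) = -15.2564/(-2.149) = 7.0993.
b = (√(2b))²/2 = 50.4000/2 = 25.2000.
(Check via u − w = 2F/√(2b): u − w = -3.3302, 2F/√(2b) = -3.3302.)

b = 25.2 N·s/m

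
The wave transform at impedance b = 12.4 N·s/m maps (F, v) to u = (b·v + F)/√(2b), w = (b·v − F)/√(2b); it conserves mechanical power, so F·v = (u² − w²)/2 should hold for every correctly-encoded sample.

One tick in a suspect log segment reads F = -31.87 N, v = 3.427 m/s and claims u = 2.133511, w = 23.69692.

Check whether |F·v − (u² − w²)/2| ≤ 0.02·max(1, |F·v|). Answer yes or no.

no

F·v = (-31.87)×3.427 = -109.218490 W.
(u² − w²)/2 = (4.551869 − 561.544017)/2 = -278.496074 W.
|Δ| = 169.277584;  2% of max(1, |F·v|) = 2.184370.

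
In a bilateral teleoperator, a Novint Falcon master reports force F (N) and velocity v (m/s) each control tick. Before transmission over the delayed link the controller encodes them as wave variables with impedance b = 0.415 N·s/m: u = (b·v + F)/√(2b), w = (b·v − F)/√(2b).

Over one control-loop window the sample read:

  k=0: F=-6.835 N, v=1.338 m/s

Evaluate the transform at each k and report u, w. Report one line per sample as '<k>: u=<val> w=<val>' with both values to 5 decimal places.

k=0: b·v=0.415×1.338=0.55527; √(2b)=0.91104; u=(0.55527+(-6.835))/0.91104=-6.89290, w=(0.55527−(-6.835))/0.91104=8.11188

0: u=-6.89290 w=8.11188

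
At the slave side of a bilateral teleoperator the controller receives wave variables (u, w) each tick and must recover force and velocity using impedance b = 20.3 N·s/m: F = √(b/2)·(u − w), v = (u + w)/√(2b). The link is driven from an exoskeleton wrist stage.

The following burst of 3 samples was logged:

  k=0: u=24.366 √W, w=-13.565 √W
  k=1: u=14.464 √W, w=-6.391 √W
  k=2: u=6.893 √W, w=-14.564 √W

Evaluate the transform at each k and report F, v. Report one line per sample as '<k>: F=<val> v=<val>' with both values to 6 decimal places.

k=0: u−w=37.931000, u+w=10.801000; √(b/2)=3.185906, √(2b)=6.371813; F=3.185906×37.931=120.844618, v=10.801000/6.371813=1.695122
k=1: u−w=20.855000, u+w=8.073000; √(b/2)=3.185906, √(2b)=6.371813; F=3.185906×20.855=66.442079, v=8.073000/6.371813=1.266986
k=2: u−w=21.457000, u+w=-7.671000; √(b/2)=3.185906, √(2b)=6.371813; F=3.185906×21.457=68.359995, v=-7.671000/6.371813=-1.203896

0: F=120.844618 v=1.695122
1: F=66.442079 v=1.266986
2: F=68.359995 v=-1.203896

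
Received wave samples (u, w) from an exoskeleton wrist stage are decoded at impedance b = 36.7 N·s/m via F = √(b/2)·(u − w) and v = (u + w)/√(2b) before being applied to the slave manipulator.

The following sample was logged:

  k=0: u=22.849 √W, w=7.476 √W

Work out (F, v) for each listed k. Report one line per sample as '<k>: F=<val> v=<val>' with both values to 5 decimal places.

0: F=65.85317 v=3.53959

k=0: u−w=15.37300, u+w=30.32500; √(b/2)=4.28369, √(2b)=8.56738; F=4.28369×15.373=65.85317, v=30.32500/8.56738=3.53959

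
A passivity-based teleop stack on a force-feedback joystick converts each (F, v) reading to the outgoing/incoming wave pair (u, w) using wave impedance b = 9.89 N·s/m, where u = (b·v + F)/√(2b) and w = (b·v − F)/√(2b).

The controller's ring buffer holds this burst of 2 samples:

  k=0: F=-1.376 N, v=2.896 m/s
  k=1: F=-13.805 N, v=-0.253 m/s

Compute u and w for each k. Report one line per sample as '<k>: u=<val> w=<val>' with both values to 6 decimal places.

0: u=6.130549 w=6.749328
1: u=-3.666616 w=2.541406

k=0: b·v=9.89×2.896=28.641440; √(2b)=4.447471; u=(28.641440+(-1.376))/4.447471=6.130549, w=(28.641440−(-1.376))/4.447471=6.749328
k=1: b·v=9.89×(-0.253)=-2.502170; √(2b)=4.447471; u=(-2.502170+(-13.805))/4.447471=-3.666616, w=(-2.502170−(-13.805))/4.447471=2.541406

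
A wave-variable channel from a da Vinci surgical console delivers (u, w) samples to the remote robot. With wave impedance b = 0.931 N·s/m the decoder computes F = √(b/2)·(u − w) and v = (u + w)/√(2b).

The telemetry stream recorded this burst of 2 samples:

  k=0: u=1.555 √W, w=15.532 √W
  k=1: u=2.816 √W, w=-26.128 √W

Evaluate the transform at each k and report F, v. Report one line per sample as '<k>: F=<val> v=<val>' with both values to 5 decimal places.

k=0: u−w=-13.97700, u+w=17.08700; √(b/2)=0.68228, √(2b)=1.36455; F=0.68228×(-13.977)=-9.53617, v=17.08700/1.36455=12.52207
k=1: u−w=28.94400, u+w=-23.31200; √(b/2)=0.68228, √(2b)=1.36455; F=0.68228×28.944=19.74779, v=-23.31200/1.36455=-17.08401

0: F=-9.53617 v=12.52207
1: F=19.74779 v=-17.08401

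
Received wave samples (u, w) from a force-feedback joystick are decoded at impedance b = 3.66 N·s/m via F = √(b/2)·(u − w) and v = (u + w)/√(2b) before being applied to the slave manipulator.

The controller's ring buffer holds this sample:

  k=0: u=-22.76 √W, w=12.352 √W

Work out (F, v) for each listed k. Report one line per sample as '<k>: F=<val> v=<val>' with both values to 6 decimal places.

k=0: u−w=-35.112000, u+w=-10.408000; √(b/2)=1.352775, √(2b)=2.705550; F=1.352775×(-35.112)=-47.498633, v=-10.408000/2.705550=-3.846907

0: F=-47.498633 v=-3.846907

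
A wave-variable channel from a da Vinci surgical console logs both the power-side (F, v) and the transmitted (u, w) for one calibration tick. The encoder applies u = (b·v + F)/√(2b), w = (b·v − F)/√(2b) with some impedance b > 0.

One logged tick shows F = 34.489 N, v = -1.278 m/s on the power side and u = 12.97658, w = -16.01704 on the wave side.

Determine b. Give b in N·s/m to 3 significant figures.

u + w = -3.04046;  u + w = √(2b)·v, so √(2b) = -3.04046/(-1.278) = 2.37908.
b = (√(2b))²/2 = 5.66001/2 = 2.83000.
(Check via u − w = 2F/√(2b): u − w = 28.99362, 2F/√(2b) = 28.99360.)

b = 2.83 N·s/m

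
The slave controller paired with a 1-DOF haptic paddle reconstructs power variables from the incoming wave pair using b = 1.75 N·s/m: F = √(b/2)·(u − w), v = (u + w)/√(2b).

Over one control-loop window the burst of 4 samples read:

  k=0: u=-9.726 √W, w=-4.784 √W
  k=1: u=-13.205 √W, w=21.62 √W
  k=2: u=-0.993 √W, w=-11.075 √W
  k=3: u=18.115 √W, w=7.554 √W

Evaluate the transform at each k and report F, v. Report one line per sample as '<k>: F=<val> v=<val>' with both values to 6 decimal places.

0: F=-4.622818 v=-7.755921
1: F=-32.575805 v=4.498007
2: F=9.430847 v=-6.450617
3: F=9.878911 v=13.720658

k=0: u−w=-4.942000, u+w=-14.510000; √(b/2)=0.935414, √(2b)=1.870829; F=0.935414×(-4.942)=-4.622818, v=-14.510000/1.870829=-7.755921
k=1: u−w=-34.825000, u+w=8.415000; √(b/2)=0.935414, √(2b)=1.870829; F=0.935414×(-34.825)=-32.575805, v=8.415000/1.870829=4.498007
k=2: u−w=10.082000, u+w=-12.068000; √(b/2)=0.935414, √(2b)=1.870829; F=0.935414×10.082=9.430847, v=-12.068000/1.870829=-6.450617
k=3: u−w=10.561000, u+w=25.669000; √(b/2)=0.935414, √(2b)=1.870829; F=0.935414×10.561=9.878911, v=25.669000/1.870829=13.720658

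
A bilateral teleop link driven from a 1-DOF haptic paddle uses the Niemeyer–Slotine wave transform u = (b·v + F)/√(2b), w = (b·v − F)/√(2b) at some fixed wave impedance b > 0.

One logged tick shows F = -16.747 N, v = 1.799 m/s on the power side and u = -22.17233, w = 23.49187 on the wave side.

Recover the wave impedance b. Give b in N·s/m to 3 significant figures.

b = 0.269 N·s/m

u + w = 1.31954;  u + w = √(2b)·v, so √(2b) = 1.31954/1.799 = 0.73349.
b = (√(2b))²/2 = 0.53800/2 = 0.26900.
(Check via u − w = 2F/√(2b): u − w = -45.66420, 2F/√(2b) = -45.66418.)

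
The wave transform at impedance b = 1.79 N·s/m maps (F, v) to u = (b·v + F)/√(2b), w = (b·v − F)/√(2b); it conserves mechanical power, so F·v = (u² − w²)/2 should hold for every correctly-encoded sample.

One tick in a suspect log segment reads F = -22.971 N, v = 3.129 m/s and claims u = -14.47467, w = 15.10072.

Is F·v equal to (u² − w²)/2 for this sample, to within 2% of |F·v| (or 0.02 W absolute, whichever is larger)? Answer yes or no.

no

F·v = (-22.971)×3.129 = -71.87626 W.
(u² − w²)/2 = (209.51607 − 228.03174)/2 = -9.25784 W.
|Δ| = 62.61842;  2% of max(1, |F·v|) = 1.43753.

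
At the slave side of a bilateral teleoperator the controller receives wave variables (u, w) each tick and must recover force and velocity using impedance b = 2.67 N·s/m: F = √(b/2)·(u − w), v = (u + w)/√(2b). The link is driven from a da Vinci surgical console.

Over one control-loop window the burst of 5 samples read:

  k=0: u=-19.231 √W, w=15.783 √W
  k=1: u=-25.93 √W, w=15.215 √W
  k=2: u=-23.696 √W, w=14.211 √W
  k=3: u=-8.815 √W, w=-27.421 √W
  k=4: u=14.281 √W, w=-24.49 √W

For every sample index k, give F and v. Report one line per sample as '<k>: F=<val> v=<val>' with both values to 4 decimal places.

0: F=-40.4559 v=-1.4921
1: F=-47.5398 v=-4.6368
2: F=-43.7986 v=-4.1046
3: F=21.4978 v=-15.6809
4: F=44.7969 v=-4.4179

k=0: u−w=-35.0140, u+w=-3.4480; √(b/2)=1.1554, √(2b)=2.3108; F=1.1554×(-35.014)=-40.4559, v=-3.4480/2.3108=-1.4921
k=1: u−w=-41.1450, u+w=-10.7150; √(b/2)=1.1554, √(2b)=2.3108; F=1.1554×(-41.145)=-47.5398, v=-10.7150/2.3108=-4.6368
k=2: u−w=-37.9070, u+w=-9.4850; √(b/2)=1.1554, √(2b)=2.3108; F=1.1554×(-37.907)=-43.7986, v=-9.4850/2.3108=-4.1046
k=3: u−w=18.6060, u+w=-36.2360; √(b/2)=1.1554, √(2b)=2.3108; F=1.1554×18.606=21.4978, v=-36.2360/2.3108=-15.6809
k=4: u−w=38.7710, u+w=-10.2090; √(b/2)=1.1554, √(2b)=2.3108; F=1.1554×38.771=44.7969, v=-10.2090/2.3108=-4.4179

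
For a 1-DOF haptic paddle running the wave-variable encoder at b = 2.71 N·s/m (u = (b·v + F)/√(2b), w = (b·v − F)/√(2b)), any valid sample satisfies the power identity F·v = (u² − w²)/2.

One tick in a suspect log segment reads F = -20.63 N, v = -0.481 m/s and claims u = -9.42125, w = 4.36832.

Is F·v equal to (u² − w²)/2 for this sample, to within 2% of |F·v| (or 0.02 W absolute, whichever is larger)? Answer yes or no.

no

F·v = (-20.63)×(-0.481) = 9.92303 W.
(u² − w²)/2 = (88.75995 − 19.08222)/2 = 34.83887 W.
|Δ| = 24.91584;  2% of max(1, |F·v|) = 0.19846.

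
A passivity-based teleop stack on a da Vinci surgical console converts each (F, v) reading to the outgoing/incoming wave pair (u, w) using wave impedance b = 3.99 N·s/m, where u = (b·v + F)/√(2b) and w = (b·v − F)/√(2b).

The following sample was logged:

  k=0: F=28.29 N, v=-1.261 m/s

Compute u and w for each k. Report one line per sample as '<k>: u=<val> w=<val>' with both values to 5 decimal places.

k=0: b·v=3.99×(-1.261)=-5.03139; √(2b)=2.82489; u=(-5.03139+28.29)/2.82489=8.23346, w=(-5.03139−28.29)/2.82489=-11.79564

0: u=8.23346 w=-11.79564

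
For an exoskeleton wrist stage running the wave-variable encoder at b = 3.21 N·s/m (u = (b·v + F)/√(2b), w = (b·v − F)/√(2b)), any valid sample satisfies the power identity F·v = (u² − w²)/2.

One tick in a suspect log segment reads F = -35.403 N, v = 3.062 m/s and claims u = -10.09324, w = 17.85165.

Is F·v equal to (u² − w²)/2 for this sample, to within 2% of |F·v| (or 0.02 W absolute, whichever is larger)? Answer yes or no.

F·v = (-35.403)×3.062 = -108.4040 W.
(u² − w²)/2 = (101.8735 − 318.6814)/2 = -108.4040 W.
|Δ| = 0.0000;  2% of max(1, |F·v|) = 2.1681.

yes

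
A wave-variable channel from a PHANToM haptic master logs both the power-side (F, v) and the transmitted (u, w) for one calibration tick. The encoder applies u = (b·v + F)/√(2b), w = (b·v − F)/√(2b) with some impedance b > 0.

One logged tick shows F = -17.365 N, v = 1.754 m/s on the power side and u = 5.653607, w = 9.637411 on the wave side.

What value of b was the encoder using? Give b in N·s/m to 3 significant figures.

u + w = 15.291018;  u + w = √(2b)·v, so √(2b) = 15.291018/1.754 = 8.717798.
b = (√(2b))²/2 = 76.000005/2 = 38.000003.
(Check via u − w = 2F/√(2b): u − w = -3.983804, 2F/√(2b) = -3.983804.)

b = 38 N·s/m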